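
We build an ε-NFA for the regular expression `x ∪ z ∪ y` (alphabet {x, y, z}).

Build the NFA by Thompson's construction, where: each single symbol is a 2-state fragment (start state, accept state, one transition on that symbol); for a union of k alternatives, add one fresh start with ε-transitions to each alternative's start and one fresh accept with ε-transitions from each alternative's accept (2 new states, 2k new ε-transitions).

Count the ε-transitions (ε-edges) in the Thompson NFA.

6

Bottom-up over the parse tree:
Each of the 3 symbol leaves contributes 0 ε-transitions.
  x ∪ z ∪ y → 6 ε-transitions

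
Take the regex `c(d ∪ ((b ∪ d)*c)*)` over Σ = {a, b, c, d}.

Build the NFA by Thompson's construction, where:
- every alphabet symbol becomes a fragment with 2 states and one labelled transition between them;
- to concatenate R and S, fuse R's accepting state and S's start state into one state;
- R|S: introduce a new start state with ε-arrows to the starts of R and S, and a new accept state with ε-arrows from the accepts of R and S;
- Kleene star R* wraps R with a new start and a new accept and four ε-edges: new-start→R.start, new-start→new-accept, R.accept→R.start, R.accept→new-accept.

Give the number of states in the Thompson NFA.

16

By structural recursion:
Each of the 5 symbol leaves contributes a 2-state fragment.
  b ∪ d : 6 states
  (b ∪ d)* : 8 states
  (b ∪ d)*c : 9 states
  ((b ∪ d)*c)* : 11 states
  d ∪ ((b ∪ d)*c)* : 15 states
  c(d ∪ ((b ∪ d)*c)*) : 16 states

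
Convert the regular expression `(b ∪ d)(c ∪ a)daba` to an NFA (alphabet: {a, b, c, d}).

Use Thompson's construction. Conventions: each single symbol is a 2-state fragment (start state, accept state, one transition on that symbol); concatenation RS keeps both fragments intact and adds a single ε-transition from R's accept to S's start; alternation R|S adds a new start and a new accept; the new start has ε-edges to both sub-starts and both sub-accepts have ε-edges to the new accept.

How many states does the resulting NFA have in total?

By structural recursion:
Each of the 8 symbol leaves contributes a 2-state fragment.
  b ∪ d → 6 states
  c ∪ a → 6 states
  (b ∪ d)(c ∪ a)daba → 20 states

20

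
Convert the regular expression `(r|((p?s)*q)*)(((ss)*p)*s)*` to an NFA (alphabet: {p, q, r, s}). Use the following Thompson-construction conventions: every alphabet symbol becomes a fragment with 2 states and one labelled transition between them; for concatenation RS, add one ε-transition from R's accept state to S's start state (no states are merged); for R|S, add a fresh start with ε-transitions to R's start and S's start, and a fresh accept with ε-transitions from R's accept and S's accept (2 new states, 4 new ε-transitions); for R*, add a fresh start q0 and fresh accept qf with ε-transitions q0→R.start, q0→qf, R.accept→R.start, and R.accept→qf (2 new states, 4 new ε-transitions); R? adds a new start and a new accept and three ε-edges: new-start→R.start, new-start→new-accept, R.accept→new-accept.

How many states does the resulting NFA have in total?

30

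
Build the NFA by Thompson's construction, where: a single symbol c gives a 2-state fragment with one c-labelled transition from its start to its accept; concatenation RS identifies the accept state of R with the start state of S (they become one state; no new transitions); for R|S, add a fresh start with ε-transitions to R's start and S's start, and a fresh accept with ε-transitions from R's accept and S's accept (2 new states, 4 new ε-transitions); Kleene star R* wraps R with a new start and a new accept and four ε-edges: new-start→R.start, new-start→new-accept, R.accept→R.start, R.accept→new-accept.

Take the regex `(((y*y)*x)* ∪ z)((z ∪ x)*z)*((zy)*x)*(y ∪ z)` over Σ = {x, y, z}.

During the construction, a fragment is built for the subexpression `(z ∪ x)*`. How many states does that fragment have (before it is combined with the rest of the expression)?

8

Fragment for `(z ∪ x)*`:
Each of the 2 symbol leaves contributes a 2-state fragment.
  z ∪ x : 6 states
  (z ∪ x)* : 8 states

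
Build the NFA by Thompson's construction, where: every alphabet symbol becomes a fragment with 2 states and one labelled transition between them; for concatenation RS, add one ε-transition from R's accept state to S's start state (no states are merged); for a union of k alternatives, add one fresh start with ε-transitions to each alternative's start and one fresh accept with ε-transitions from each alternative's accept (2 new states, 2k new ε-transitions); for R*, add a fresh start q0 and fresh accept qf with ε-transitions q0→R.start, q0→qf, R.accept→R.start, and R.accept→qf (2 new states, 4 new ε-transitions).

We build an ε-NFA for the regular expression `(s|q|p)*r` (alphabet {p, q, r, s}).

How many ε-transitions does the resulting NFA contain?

11

Recursing over subexpressions:
Each of the 4 symbol leaves contributes 0 ε-transitions.
  s|q|p = 6 ε-transitions
  (s|q|p)* = 10 ε-transitions
  (s|q|p)*r = 11 ε-transitions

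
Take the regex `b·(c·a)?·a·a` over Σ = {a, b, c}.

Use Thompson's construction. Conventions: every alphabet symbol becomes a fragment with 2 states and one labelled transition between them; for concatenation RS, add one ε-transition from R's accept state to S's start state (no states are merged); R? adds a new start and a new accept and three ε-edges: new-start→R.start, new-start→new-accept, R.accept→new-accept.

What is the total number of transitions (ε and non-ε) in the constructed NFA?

12

Building bottom-up:
Each of the 5 symbol leaves contributes 1 transition (1 symbol, 0 ε).
  c·a : 3 transitions (2 symbol, 1 ε)
  (c·a)? : 6 transitions (2 symbol, 4 ε)
  b·(c·a)?·a·a : 12 transitions (5 symbol, 7 ε)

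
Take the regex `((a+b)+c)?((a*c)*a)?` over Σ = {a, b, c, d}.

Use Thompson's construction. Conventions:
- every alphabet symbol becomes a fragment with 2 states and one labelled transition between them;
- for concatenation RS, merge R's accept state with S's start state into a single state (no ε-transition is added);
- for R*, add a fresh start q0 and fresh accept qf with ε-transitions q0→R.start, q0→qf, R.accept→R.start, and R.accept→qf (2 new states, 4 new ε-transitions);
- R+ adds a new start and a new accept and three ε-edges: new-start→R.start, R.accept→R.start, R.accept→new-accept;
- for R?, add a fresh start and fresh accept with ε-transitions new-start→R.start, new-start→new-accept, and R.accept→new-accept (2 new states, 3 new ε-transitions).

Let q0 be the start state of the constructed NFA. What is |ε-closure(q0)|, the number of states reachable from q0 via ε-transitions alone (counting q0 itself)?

Compute the ε-closure size of each fragment's start state recursively; a symbol fragment's start has no outgoing ε-edge, so its closure is just itself (size 1).
  a+ — new start ε-reaches only the body's start; the new accept needs a symbol first: C = 1 + 1 = 2
  a+b — same as the first factor's closure: C = 2
  (a+b)+ — C = 1 + 2 = 3 (the body doesn't accept ε, so the new accept is not reached)
  (a+b)+c — C equals the left operand's closure size = 3 (its accept is not ε-reachable, so the closure stops there)
  ((a+b)+c)? — new start has ε-edges to the inner start and to the new accept, so C = 2 + 3 = 5
  a* — C = 1 (new start) + 1 (body) + 1 (new accept) = 3
  a*c — the left operand accepts ε, so the closure extends into the next operand (the shared merged state is already counted); C = 3 + (1−1) = 3
  (a*c)* — new start has ε-edges to the inner start and to the new accept, so C = 2 + 3 = 5
  (a*c)*a — C = 5 + (1−1) = 5 (closure spills across the concat boundary because the left factor accepts ε)
  ((a*c)*a)? — C = 1 (new start) + 5 (body) + 1 (new accept, via ε) = 7
  ((a+b)+c)?((a*c)*a)? — C = 5 + (7−1) = 11 (closure spills across the concat boundary because the left factor accepts ε)

11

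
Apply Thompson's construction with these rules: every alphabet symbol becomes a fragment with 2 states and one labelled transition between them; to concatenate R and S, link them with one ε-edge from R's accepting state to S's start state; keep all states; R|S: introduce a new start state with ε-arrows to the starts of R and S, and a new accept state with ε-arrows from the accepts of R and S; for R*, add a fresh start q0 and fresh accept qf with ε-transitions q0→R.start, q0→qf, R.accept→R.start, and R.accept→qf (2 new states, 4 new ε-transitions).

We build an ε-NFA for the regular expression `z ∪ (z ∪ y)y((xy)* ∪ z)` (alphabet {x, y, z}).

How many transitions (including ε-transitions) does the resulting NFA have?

By structural recursion:
Each of the 7 symbol leaves contributes 1 transition (1 symbol, 0 ε).
  z ∪ y → 6 transitions (2 symbol, 4 ε)
  xy → 3 transitions (2 symbol, 1 ε)
  (xy)* → 7 transitions (2 symbol, 5 ε)
  (xy)* ∪ z → 12 transitions (3 symbol, 9 ε)
  (z ∪ y)y((xy)* ∪ z) → 21 transitions (6 symbol, 15 ε)
  z ∪ (z ∪ y)y((xy)* ∪ z) → 26 transitions (7 symbol, 19 ε)

26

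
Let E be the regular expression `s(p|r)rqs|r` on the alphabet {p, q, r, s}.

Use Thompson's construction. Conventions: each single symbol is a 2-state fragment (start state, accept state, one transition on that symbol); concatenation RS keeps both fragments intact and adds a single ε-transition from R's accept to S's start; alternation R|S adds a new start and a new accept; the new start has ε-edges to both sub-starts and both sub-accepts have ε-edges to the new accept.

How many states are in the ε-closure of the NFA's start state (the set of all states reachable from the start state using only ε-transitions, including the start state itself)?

Let C(F) = |ε-closure(F.start)| within fragment F, and note whether F accepts ε. Symbol fragments have C = 1 and do not accept ε. Then:
  p|r → new start ε-reaches every alternative's start; none of them accept ε, so the new accept is not reached: C = 1 + 1 + 1 = 3
  s(p|r)rqs → C equals the left operand's closure size = 1 (its accept is not ε-reachable, so the closure stops there)
  s(p|r)rqs|r → C = 1 + 1 + 1 = 3 (the new accept is not ε-reachable since no branch accepts ε)

3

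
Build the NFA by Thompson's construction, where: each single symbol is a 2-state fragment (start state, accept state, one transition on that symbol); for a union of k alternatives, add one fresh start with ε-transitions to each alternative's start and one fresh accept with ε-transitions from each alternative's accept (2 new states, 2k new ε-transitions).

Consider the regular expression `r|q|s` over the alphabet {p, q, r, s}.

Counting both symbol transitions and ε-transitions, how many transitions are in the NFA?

9

Bottom-up over the parse tree:
Each of the 3 symbol leaves contributes 1 transition (1 symbol, 0 ε).
  r|q|s — 9 transitions (3 symbol, 6 ε)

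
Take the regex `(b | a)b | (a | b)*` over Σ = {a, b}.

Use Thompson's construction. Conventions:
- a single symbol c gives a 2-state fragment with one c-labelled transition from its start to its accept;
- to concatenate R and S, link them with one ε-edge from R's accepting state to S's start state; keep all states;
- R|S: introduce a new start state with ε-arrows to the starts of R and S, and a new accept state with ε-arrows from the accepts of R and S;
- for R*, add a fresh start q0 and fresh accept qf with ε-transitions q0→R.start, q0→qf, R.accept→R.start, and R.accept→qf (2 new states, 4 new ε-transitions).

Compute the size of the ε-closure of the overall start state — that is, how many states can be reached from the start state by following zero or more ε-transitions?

Let C(F) = |ε-closure(F.start)| within fragment F, and note whether F accepts ε. Symbol fragments have C = 1 and do not accept ε. Then:
  b | a : |closure| = 1 + 1 + 1 = 3 (the new accept is not ε-reachable since no branch accepts ε)
  (b | a)b : same as the first factor's closure: |closure| = 3
  a | b : |closure| = 1 + 1 + 1 = 3 (the new accept is not ε-reachable since no branch accepts ε)
  (a | b)* : new start has ε-edges to the inner start and to the new accept, so |closure| = 2 + 3 = 5
  (b | a)b | (a | b)* : |closure| = 1 (new start) + (3 + 5) + 1 (new accept, since some branch ε-reaches its own accept) = 10

10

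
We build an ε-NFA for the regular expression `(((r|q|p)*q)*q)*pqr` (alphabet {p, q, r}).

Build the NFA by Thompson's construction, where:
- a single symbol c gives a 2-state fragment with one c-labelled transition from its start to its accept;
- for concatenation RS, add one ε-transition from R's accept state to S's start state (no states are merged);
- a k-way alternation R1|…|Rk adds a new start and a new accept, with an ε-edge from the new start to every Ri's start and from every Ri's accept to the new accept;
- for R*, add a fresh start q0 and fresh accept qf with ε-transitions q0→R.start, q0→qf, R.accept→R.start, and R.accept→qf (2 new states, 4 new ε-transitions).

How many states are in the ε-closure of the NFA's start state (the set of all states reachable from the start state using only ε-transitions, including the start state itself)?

13

Let C(F) = |ε-closure(F.start)| within fragment F, and note whether F accepts ε. Symbol fragments have C = 1 and do not accept ε. Then:
  r|q|p — new start ε-reaches every alternative's start; none of them accept ε, so the new accept is not reached: |closure| = 1 + 1 + 1 + 1 = 4
  (r|q|p)* — the star's fresh start ε-reaches both the body's start and the fresh accept: |closure| = 2 + 4 = 6
  (r|q|p)*q — |closure| = 6 + 1 = 7 (closure spills across the concat boundary because the left factor accepts ε)
  ((r|q|p)*q)* — the star's fresh start ε-reaches both the body's start and the fresh accept: |closure| = 2 + 7 = 9
  ((r|q|p)*q)*q — |closure| = 9 + 1 = 10 (closure spills across the concat boundary because the left factor accepts ε)
  (((r|q|p)*q)*q)* — |closure| = 1 (new start) + 10 (body) + 1 (new accept) = 12
  (((r|q|p)*q)*q)*pqr — the left operand accepts ε, so the closure extends into the next operand (via the concat ε-link); |closure| = 12 + 1 = 13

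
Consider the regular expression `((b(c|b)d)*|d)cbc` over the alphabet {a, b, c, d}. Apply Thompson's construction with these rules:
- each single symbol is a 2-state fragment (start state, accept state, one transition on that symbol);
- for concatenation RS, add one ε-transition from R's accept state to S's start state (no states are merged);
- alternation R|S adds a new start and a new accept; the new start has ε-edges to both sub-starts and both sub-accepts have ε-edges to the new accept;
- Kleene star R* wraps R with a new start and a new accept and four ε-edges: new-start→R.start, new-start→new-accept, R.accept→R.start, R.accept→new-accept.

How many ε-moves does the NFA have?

Bottom-up over the parse tree:
Each of the 8 symbol leaves contributes 0 ε-transitions.
  c|b = 4 ε-transitions
  b(c|b)d = 6 ε-transitions
  (b(c|b)d)* = 10 ε-transitions
  (b(c|b)d)*|d = 14 ε-transitions
  ((b(c|b)d)*|d)cbc = 17 ε-transitions

17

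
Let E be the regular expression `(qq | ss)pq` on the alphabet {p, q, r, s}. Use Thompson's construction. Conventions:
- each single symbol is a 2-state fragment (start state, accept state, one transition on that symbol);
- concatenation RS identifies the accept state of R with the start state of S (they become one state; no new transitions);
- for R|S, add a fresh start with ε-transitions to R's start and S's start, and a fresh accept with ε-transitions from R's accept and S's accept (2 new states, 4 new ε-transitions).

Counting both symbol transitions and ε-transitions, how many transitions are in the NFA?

10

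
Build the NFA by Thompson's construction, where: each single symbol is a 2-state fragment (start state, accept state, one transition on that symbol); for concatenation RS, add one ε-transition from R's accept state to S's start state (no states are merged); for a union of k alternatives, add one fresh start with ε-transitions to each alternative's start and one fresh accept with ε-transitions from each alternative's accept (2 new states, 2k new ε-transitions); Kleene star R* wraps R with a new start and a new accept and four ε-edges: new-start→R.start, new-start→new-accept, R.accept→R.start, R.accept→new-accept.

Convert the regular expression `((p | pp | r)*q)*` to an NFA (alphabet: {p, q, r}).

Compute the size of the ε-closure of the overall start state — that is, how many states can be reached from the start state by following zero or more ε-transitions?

Work bottom-up. For each fragment F, track |ε-closure(F.start)| and whether F's accept lies in that closure (i.e. whether F accepts ε). A single-symbol fragment has closure size 1 and does not accept ε.
  pp → same as the first factor's closure: |ε-closure| = 1
  p | pp | r → new start ε-reaches every alternative's start; none of them accept ε, so the new accept is not reached: |ε-closure| = 1 + 1 + 1 + 1 = 4
  (p | pp | r)* → the star's fresh start ε-reaches both the body's start and the fresh accept: |ε-closure| = 2 + 4 = 6
  (p | pp | r)*q → the left operand accepts ε, so the closure extends into the next operand (via the concat ε-link); |ε-closure| = 6 + 1 = 7
  ((p | pp | r)*q)* → |ε-closure| = 1 (new start) + 7 (body) + 1 (new accept) = 9

9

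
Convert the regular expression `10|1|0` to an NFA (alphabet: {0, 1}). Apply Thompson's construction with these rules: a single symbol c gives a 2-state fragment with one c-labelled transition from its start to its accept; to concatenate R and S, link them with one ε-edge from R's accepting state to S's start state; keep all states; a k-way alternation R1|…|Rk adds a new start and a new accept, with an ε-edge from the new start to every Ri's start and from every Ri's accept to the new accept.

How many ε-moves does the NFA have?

7

Building bottom-up:
Each of the 4 symbol leaves contributes 0 ε-transitions.
  10 → 1 ε-transition
  10|1|0 → 7 ε-transitions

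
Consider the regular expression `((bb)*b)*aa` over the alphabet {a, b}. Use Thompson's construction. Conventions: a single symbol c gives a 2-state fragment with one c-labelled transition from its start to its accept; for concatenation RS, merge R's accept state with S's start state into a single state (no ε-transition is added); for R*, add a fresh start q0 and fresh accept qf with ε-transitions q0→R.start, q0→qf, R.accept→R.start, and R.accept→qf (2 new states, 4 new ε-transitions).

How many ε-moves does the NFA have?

8

Bottom-up over the parse tree:
Each of the 5 symbol leaves contributes 0 ε-transitions.
  bb = 0 ε-transitions
  (bb)* = 4 ε-transitions
  (bb)*b = 4 ε-transitions
  ((bb)*b)* = 8 ε-transitions
  ((bb)*b)*aa = 8 ε-transitions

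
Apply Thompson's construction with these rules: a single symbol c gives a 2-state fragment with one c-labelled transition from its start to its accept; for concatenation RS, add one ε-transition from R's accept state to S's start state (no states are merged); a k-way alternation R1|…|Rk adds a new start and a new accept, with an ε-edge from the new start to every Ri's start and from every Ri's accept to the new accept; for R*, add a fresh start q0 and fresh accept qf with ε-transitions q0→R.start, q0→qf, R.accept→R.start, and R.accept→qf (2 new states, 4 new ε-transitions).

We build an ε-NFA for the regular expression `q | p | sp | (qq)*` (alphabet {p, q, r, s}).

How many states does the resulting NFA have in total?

16

Per subexpression:
Each of the 6 symbol leaves contributes a 2-state fragment.
  sp → 4 states
  qq → 4 states
  (qq)* → 6 states
  q | p | sp | (qq)* → 16 states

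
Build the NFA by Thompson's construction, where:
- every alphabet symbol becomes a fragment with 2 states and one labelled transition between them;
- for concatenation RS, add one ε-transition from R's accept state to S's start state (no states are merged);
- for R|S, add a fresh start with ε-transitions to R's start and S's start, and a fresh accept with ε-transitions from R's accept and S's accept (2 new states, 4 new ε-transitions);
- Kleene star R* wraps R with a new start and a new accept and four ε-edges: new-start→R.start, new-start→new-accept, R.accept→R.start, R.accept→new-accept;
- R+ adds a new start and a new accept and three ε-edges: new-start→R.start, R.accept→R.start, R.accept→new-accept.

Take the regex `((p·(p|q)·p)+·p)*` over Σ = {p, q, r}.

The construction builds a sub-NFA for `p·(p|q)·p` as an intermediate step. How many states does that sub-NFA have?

10

Fragment for `p·(p|q)·p`:
Each of the 4 symbol leaves contributes a 2-state fragment.
  p|q = 6 states
  p·(p|q)·p = 10 states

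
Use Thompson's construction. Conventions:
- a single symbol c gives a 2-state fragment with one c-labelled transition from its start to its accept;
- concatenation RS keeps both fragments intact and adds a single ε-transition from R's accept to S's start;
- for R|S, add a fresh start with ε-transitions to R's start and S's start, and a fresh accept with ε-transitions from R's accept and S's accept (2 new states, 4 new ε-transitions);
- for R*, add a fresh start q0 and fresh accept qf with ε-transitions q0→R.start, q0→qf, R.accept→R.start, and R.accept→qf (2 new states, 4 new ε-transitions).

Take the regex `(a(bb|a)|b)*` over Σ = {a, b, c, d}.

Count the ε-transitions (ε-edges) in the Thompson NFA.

14

By structural recursion:
Each of the 5 symbol leaves contributes 0 ε-transitions.
  bb = 1 ε-transition
  bb|a = 5 ε-transitions
  a(bb|a) = 6 ε-transitions
  a(bb|a)|b = 10 ε-transitions
  (a(bb|a)|b)* = 14 ε-transitions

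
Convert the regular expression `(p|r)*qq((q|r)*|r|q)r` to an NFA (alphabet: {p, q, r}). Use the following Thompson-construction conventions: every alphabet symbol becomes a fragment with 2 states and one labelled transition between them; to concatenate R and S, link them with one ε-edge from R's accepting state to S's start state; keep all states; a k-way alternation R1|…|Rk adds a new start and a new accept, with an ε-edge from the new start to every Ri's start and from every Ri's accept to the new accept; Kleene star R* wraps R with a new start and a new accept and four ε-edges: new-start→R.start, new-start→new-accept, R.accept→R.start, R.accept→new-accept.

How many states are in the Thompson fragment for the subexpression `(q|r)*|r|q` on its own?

Fragment for `(q|r)*|r|q`:
Each of the 4 symbol leaves contributes a 2-state fragment.
  q|r → 6 states
  (q|r)* → 8 states
  (q|r)*|r|q → 14 states

14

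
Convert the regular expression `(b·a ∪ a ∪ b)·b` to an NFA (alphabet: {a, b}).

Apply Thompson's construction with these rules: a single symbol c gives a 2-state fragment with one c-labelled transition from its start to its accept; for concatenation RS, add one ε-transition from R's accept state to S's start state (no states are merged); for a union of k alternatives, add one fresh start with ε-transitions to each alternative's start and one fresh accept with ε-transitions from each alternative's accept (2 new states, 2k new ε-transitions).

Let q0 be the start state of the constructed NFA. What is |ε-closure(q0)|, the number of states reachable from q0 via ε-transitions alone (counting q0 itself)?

Let C(F) = |ε-closure(F.start)| within fragment F, and note whether F accepts ε. Symbol fragments have C = 1 and do not accept ε. Then:
  b·a → same as the first factor's closure: |ε-closure| = 1
  b·a ∪ a ∪ b → new start ε-reaches every alternative's start; none of them accept ε, so the new accept is not reached: |ε-closure| = 1 + 1 + 1 + 1 = 4
  (b·a ∪ a ∪ b)·b → same as the first factor's closure: |ε-closure| = 4

4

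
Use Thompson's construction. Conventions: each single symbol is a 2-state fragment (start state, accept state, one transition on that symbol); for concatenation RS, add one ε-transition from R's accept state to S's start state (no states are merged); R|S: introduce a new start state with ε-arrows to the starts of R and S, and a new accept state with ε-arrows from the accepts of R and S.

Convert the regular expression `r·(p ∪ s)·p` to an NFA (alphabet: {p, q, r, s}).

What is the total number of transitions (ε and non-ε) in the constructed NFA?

10

Recursing over subexpressions:
Each of the 4 symbol leaves contributes 1 transition (1 symbol, 0 ε).
  p ∪ s — 6 transitions (2 symbol, 4 ε)
  r·(p ∪ s)·p — 10 transitions (4 symbol, 6 ε)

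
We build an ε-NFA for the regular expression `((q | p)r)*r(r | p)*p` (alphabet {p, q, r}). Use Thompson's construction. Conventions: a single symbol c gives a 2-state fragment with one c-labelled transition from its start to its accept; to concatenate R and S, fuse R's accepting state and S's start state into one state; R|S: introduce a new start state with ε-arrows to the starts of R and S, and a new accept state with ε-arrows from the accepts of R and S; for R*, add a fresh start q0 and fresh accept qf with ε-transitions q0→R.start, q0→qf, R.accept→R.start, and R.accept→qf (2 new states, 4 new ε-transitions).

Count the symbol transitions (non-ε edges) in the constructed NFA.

7

Per subexpression:
Each of the 7 symbol leaves contributes exactly 1 symbol transition.
  q | p : 2 symbol transitions
  (q | p)r : 3 symbol transitions
  ((q | p)r)* : 3 symbol transitions
  r | p : 2 symbol transitions
  (r | p)* : 2 symbol transitions
  ((q | p)r)*r(r | p)*p : 7 symbol transitions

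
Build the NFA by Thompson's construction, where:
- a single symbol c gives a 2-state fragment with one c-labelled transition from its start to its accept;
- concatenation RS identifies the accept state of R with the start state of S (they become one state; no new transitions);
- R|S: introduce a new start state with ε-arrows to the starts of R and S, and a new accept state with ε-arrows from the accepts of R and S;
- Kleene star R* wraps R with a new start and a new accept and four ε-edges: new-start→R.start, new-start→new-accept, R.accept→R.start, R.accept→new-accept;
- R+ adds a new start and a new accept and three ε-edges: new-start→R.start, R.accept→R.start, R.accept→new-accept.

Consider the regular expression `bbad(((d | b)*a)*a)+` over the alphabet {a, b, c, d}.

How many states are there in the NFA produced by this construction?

Per subexpression:
Each of the 8 symbol leaves contributes a 2-state fragment.
  d | b — 6 states
  (d | b)* — 8 states
  (d | b)*a — 9 states
  ((d | b)*a)* — 11 states
  ((d | b)*a)*a — 12 states
  (((d | b)*a)*a)+ — 14 states
  bbad(((d | b)*a)*a)+ — 18 states

18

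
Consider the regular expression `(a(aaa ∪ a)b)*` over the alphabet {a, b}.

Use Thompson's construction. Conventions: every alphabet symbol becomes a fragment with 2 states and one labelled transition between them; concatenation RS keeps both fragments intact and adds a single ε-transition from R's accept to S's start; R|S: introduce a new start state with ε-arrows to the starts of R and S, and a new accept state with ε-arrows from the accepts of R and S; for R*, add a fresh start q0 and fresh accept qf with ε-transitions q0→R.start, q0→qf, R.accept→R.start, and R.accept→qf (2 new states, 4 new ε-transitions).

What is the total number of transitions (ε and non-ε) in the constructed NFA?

18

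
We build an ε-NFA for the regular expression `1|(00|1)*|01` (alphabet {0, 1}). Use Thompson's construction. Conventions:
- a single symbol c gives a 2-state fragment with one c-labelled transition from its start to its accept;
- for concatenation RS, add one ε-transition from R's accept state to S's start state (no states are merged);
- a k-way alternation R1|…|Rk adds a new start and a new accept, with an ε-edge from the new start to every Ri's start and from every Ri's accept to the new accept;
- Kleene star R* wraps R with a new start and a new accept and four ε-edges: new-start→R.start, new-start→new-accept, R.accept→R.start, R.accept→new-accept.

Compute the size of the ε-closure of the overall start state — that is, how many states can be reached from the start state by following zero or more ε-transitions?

Work bottom-up. For each fragment F, track |ε-closure(F.start)| and whether F's accept lies in that closure (i.e. whether F accepts ε). A single-symbol fragment has closure size 1 and does not accept ε.
  00 : |ε-closure| equals the left operand's closure size = 1 (its accept is not ε-reachable, so the closure stops there)
  00|1 : |ε-closure| = 1 + 1 + 1 = 3 (the new accept is not ε-reachable since no branch accepts ε)
  (00|1)* : new start has ε-edges to the inner start and to the new accept, so |ε-closure| = 2 + 3 = 5
  01 : |ε-closure| equals the left operand's closure size = 1 (its accept is not ε-reachable, so the closure stops there)
  1|(00|1)*|01 : new start ε-reaches every alternative's start; at least one alternative accepts ε, so the union's new accept is reached too: |ε-closure| = 1 + 1 + 5 + 1 + 1 = 9

9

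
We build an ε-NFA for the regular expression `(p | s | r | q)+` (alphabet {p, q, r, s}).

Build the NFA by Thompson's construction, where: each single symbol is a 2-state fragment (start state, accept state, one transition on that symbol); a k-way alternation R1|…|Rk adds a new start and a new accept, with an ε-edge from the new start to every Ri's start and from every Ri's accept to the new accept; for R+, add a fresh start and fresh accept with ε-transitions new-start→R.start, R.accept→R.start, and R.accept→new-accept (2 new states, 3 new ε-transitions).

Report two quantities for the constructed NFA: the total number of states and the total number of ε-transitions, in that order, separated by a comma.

Per subexpression:
Each of the 4 symbol leaves contributes 2 states and 0 ε-transitions.
  p | s | r | q = 10 states, 8 ε-transitions
  (p | s | r | q)+ = 12 states, 11 ε-transitions

12, 11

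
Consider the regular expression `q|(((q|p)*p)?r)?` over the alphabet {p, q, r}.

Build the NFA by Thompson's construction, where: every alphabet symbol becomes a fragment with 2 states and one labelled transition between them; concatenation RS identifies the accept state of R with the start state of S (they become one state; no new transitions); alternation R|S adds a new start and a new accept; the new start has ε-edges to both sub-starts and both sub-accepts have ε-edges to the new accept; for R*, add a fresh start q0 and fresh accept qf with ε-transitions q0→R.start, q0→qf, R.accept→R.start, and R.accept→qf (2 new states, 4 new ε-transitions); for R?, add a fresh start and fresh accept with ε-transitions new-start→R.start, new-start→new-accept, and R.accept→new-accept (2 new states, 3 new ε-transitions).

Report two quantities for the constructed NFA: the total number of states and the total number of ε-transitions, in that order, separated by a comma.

18, 18

Building bottom-up:
Each of the 5 symbol leaves contributes 2 states and 0 ε-transitions.
  q|p : 6 states, 4 ε-transitions
  (q|p)* : 8 states, 8 ε-transitions
  (q|p)*p : 9 states, 8 ε-transitions
  ((q|p)*p)? : 11 states, 11 ε-transitions
  ((q|p)*p)?r : 12 states, 11 ε-transitions
  (((q|p)*p)?r)? : 14 states, 14 ε-transitions
  q|(((q|p)*p)?r)? : 18 states, 18 ε-transitions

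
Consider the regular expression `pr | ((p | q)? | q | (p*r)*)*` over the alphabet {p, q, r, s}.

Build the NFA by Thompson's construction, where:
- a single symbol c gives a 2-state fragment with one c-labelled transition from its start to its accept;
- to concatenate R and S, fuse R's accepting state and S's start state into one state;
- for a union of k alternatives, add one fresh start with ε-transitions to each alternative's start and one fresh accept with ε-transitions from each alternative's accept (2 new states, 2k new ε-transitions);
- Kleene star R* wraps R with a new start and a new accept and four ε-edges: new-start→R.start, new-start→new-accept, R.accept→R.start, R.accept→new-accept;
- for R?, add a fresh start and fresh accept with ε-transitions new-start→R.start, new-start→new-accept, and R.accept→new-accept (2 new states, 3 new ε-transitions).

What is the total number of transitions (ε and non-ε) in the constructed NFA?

Per subexpression:
Each of the 7 symbol leaves contributes 1 transition (1 symbol, 0 ε).
  pr : 2 transitions (2 symbol, 0 ε)
  p | q : 6 transitions (2 symbol, 4 ε)
  (p | q)? : 9 transitions (2 symbol, 7 ε)
  p* : 5 transitions (1 symbol, 4 ε)
  p*r : 6 transitions (2 symbol, 4 ε)
  (p*r)* : 10 transitions (2 symbol, 8 ε)
  (p | q)? | q | (p*r)* : 26 transitions (5 symbol, 21 ε)
  ((p | q)? | q | (p*r)*)* : 30 transitions (5 symbol, 25 ε)
  pr | ((p | q)? | q | (p*r)*)* : 36 transitions (7 symbol, 29 ε)

36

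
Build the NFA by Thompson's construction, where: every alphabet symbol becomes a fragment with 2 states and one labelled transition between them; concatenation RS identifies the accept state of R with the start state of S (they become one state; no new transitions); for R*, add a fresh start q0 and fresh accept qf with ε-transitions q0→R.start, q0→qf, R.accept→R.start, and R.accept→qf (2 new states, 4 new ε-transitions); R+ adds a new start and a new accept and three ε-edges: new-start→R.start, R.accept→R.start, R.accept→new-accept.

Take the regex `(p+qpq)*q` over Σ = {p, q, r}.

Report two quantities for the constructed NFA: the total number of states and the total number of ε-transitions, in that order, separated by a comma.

Bottom-up over the parse tree:
Each of the 5 symbol leaves contributes 2 states and 0 ε-transitions.
  p+ : 4 states, 3 ε-transitions
  p+qpq : 7 states, 3 ε-transitions
  (p+qpq)* : 9 states, 7 ε-transitions
  (p+qpq)*q : 10 states, 7 ε-transitions

10, 7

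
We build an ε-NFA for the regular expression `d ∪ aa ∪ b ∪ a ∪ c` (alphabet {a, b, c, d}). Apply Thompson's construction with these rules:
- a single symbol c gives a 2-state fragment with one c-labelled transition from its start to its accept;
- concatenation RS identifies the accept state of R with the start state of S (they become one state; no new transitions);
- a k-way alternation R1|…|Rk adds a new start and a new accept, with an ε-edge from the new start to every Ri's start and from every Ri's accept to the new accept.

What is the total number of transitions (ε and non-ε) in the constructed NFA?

16

Per subexpression:
Each of the 6 symbol leaves contributes 1 transition (1 symbol, 0 ε).
  aa — 2 transitions (2 symbol, 0 ε)
  d ∪ aa ∪ b ∪ a ∪ c — 16 transitions (6 symbol, 10 ε)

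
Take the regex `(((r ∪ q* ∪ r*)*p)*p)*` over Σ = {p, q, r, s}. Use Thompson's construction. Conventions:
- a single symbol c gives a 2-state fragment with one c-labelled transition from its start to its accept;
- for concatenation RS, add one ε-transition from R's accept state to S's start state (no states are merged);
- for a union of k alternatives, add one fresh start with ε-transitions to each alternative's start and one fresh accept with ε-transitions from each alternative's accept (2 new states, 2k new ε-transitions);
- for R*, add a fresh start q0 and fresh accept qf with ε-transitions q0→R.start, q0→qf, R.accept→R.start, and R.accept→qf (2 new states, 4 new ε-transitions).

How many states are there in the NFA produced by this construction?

22

Bottom-up over the parse tree:
Each of the 5 symbol leaves contributes a 2-state fragment.
  q* → 4 states
  r* → 4 states
  r ∪ q* ∪ r* → 12 states
  (r ∪ q* ∪ r*)* → 14 states
  (r ∪ q* ∪ r*)*p → 16 states
  ((r ∪ q* ∪ r*)*p)* → 18 states
  ((r ∪ q* ∪ r*)*p)*p → 20 states
  (((r ∪ q* ∪ r*)*p)*p)* → 22 states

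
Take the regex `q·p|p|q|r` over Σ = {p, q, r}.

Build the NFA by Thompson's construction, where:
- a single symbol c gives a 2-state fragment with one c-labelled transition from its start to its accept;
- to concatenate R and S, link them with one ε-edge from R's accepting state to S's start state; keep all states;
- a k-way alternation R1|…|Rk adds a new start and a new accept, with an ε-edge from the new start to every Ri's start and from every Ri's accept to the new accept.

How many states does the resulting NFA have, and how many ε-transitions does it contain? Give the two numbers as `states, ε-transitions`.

By structural recursion:
Each of the 5 symbol leaves contributes 2 states and 0 ε-transitions.
  q·p — 4 states, 1 ε-transition
  q·p|p|q|r — 12 states, 9 ε-transitions

12, 9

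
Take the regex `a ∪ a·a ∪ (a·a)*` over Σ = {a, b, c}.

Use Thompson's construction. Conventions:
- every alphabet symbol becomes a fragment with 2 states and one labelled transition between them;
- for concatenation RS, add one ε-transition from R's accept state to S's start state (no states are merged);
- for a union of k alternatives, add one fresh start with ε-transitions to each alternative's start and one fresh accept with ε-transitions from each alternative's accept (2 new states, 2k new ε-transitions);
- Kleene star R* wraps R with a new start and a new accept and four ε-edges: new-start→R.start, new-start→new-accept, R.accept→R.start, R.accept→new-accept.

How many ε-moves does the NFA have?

12

Recursing over subexpressions:
Each of the 5 symbol leaves contributes 0 ε-transitions.
  a·a — 1 ε-transition
  a·a — 1 ε-transition
  (a·a)* — 5 ε-transitions
  a ∪ a·a ∪ (a·a)* — 12 ε-transitions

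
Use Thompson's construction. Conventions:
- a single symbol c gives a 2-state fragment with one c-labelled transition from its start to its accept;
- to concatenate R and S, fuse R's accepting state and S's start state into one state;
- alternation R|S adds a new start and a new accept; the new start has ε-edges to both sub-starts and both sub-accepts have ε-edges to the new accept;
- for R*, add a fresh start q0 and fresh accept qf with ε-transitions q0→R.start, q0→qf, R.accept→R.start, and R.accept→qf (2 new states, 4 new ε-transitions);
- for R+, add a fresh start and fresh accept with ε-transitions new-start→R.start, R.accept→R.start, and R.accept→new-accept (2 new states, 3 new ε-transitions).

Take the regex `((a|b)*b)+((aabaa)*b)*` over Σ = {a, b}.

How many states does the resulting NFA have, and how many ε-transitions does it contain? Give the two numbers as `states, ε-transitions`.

21, 19

By structural recursion:
Each of the 9 symbol leaves contributes 2 states and 0 ε-transitions.
  a|b = 6 states, 4 ε-transitions
  (a|b)* = 8 states, 8 ε-transitions
  (a|b)*b = 9 states, 8 ε-transitions
  ((a|b)*b)+ = 11 states, 11 ε-transitions
  aabaa = 6 states, 0 ε-transitions
  (aabaa)* = 8 states, 4 ε-transitions
  (aabaa)*b = 9 states, 4 ε-transitions
  ((aabaa)*b)* = 11 states, 8 ε-transitions
  ((a|b)*b)+((aabaa)*b)* = 21 states, 19 ε-transitions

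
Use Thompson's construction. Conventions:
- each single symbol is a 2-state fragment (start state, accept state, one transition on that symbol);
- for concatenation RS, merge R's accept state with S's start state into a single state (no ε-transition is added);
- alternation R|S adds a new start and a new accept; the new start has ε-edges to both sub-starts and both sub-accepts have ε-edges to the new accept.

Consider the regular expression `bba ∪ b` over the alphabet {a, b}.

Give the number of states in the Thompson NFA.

By structural recursion:
Each of the 4 symbol leaves contributes a 2-state fragment.
  bba → 4 states
  bba ∪ b → 8 states

8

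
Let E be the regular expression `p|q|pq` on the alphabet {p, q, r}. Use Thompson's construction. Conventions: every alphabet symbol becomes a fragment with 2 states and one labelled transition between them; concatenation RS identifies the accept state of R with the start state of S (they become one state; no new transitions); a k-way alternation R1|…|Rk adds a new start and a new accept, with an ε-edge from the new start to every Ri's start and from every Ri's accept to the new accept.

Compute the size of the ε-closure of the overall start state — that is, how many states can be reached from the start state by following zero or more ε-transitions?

Compute the ε-closure size of each fragment's start state recursively; a symbol fragment's start has no outgoing ε-edge, so its closure is just itself (size 1).
  pq : same as the first factor's closure: |closure| = 1
  p|q|pq : |closure| = 1 + 1 + 1 + 1 = 4 (the new accept is not ε-reachable since no branch accepts ε)

4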